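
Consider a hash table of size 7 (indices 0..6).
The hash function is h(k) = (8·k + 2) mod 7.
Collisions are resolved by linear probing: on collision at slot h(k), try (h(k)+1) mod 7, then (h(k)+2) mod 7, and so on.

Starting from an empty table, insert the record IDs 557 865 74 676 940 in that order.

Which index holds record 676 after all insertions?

557 hashes to 6; slot 6 is free → place at 6.
865 hashes to 6; 6 taken → place at 0.
74 hashes to 6; 6,0 taken → place at 1.
676 hashes to 6; 6,0,1 taken → place at 2.
940 hashes to 4; slot 4 is free → place at 4.
Table: [865, 74, 676, —, 940, —, 557]

2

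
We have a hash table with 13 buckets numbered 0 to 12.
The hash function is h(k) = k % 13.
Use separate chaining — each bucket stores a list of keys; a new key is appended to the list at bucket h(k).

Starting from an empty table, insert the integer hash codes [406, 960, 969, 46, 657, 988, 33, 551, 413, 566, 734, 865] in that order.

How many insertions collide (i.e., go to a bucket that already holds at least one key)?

5

Insert 406: h=3, bucket 3 empty → new chain.
Insert 960: h=11, bucket 11 empty → new chain.
Insert 969: h=7, bucket 7 empty → new chain.
Insert 46: h=7, bucket 7 nonempty → append to chain.
Insert 657: h=7, bucket 7 nonempty → append to chain.
Insert 988: h=0, bucket 0 empty → new chain.
Insert 33: h=7, bucket 7 nonempty → append to chain.
Insert 551: h=5, bucket 5 empty → new chain.
Insert 413: h=10, bucket 10 empty → new chain.
Insert 566: h=7, bucket 7 nonempty → append to chain.
Insert 734: h=6, bucket 6 empty → new chain.
Insert 865: h=7, bucket 7 nonempty → append to chain.
Final buckets:
0: 988
1: ∅
2: ∅
3: 406
4: ∅
5: 551
6: 734
7: 969 -> 46 -> 657 -> 33 -> 566 -> 865
8: ∅
9: ∅
10: 413
11: 960
12: ∅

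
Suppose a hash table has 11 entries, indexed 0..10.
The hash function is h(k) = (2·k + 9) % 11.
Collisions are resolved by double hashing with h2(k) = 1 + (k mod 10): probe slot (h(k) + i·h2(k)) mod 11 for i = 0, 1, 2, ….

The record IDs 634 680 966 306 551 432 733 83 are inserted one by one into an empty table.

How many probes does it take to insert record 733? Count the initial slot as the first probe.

3

634: h=1 → slot 1
680: h=5 → slot 5
966: h=5, h2=7, probe 5,1,8 → slot 8
306: h=5, h2=7, probe 5,1,8,4 → slot 4
551: h=0 → slot 0
432: h=4, h2=3, probe 4,7 → slot 7
733: h=1, h2=4, probe 1,5,9 → slot 9
83: h=10 → slot 10
Table: [551, 634, —, —, 306, 680, —, 432, 966, 733, 83]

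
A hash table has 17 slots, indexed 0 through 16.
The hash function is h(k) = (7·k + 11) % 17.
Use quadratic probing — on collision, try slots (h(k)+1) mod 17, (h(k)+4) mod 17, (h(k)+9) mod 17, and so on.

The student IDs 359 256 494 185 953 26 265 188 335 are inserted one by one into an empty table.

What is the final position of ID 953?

359: h=8 → slot 8
256: h=1 → slot 1
494: h=1, probe 1,2 → slot 2
185: h=14 → slot 14
953: h=1, probe 1,2,5 → slot 5
26: h=6 → slot 6
265: h=13 → slot 13
188: h=1, probe 1,2,5,10 → slot 10
335: h=10, probe 10,11 → slot 11
Table: [., 256, 494, ., ., 953, 26, ., 359, ., 188, 335, ., 265, 185, ., .]

5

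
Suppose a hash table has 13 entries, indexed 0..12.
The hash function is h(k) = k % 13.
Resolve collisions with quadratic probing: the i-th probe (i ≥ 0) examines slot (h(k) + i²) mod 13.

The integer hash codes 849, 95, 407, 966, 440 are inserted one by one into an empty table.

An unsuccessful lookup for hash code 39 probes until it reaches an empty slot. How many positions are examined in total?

849 hashes to 4; slot 4 is free → place at 4.
95 hashes to 4; 4 taken → place at 5.
407 hashes to 4; 4,5 taken → place at 8.
966 hashes to 4; 4,5,8 taken → place at 0.
440 hashes to 11; slot 11 is free → place at 11.
Table: [966, ∅, ∅, ∅, 849, 95, ∅, ∅, 407, ∅, ∅, 440, ∅]
Lookup 39: h=0, probe 0,1 → slot 1 empty, not found.

2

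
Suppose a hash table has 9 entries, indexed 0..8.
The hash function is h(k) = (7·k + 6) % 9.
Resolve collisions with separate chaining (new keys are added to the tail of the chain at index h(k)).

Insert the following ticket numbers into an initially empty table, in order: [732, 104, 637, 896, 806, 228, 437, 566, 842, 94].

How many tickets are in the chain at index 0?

732 -> bucket 0
104 -> bucket 5
637 -> bucket 1
896 -> bucket 5 (collision)
806 -> bucket 5 (collision)
228 -> bucket 0 (collision)
437 -> bucket 5 (collision)
566 -> bucket 8
842 -> bucket 5 (collision)
94 -> bucket 7
Final buckets:
0: 732 -> 228
1: 637
2: ∅
3: ∅
4: ∅
5: 104 -> 896 -> 806 -> 437 -> 842
6: ∅
7: 94
8: 566

2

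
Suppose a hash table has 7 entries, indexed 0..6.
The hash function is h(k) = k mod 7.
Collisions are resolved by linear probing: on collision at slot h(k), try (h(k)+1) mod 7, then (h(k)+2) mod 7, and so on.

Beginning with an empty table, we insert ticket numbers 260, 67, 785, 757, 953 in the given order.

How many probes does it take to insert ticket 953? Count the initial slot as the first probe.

260: h=1 -> slot 1
67: h=4 -> slot 4
785: h=1, probe 1,2 -> slot 2
757: h=1, probe 1,2,3 -> slot 3
953: h=1, probe 1,2,3,4,5 -> slot 5
Table: [-, 260, 785, 757, 67, 953, -]

5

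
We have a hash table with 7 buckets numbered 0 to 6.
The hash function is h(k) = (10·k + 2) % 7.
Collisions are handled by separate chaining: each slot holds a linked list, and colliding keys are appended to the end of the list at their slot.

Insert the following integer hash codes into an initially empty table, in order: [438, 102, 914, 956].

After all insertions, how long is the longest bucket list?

4

Insert 438: h=0, bucket 0 empty -> new chain.
Insert 102: h=0, bucket 0 nonempty -> append to chain.
Insert 914: h=0, bucket 0 nonempty -> append to chain.
Insert 956: h=0, bucket 0 nonempty -> append to chain.
Final buckets:
0: 438 -> 102 -> 914 -> 956
1: —
2: —
3: —
4: —
5: —
6: —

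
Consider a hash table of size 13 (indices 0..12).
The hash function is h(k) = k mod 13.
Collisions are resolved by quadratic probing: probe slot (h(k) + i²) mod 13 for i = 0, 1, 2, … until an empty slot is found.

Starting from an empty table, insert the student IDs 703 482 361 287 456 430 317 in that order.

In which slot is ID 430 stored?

703 hashes to 1; slot 1 is free → place at 1.
482 hashes to 1; 1 taken → place at 2.
361 hashes to 10; slot 10 is free → place at 10.
287 hashes to 1; 1,2 taken → place at 5.
456 hashes to 1; 1,2,5,10 taken → place at 4.
430 hashes to 1; 1,2,5,10,4 taken → place at 0.
317 hashes to 5; 5 taken → place at 6.
Table: [430, 703, 482, -, 456, 287, 317, -, -, -, 361, -, -]

0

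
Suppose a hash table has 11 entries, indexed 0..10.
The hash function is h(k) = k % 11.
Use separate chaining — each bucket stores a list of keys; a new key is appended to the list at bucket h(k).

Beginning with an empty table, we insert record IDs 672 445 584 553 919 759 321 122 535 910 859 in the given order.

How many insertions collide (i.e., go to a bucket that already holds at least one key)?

3

672 -> bucket 1
445 -> bucket 5
584 -> bucket 1 (collision)
553 -> bucket 3
919 -> bucket 6
759 -> bucket 0
321 -> bucket 2
122 -> bucket 1 (collision)
535 -> bucket 7
910 -> bucket 8
859 -> bucket 1 (collision)
Final buckets:
0: 759
1: 672 -> 584 -> 122 -> 859
2: 321
3: 553
4: —
5: 445
6: 919
7: 535
8: 910
9: —
10: —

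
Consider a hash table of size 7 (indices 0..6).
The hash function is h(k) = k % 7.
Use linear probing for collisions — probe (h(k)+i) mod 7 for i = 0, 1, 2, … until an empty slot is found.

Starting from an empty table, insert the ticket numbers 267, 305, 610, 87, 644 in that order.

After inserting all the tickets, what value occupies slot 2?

267: h=1 → slot 1
305: h=4 → slot 4
610: h=1, probe 1,2 → slot 2
87: h=3 → slot 3
644: h=0 → slot 0
Table: [644, 267, 610, 87, 305, ∅, ∅]

610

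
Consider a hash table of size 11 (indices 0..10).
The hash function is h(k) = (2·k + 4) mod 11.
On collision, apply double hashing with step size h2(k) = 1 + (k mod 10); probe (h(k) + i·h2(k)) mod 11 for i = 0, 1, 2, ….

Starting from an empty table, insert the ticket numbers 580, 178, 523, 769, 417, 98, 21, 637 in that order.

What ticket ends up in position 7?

637

580: h=9 -> slot 9
178: h=8 -> slot 8
523: h=5 -> slot 5
769: h=2 -> slot 2
417: h=2, h2=8, probe 2,10 -> slot 10
98: h=2, h2=9, probe 2,0 -> slot 0
21: h=2, h2=2, probe 2,4 -> slot 4
637: h=2, h2=8, probe 2,10,7 -> slot 7
Table: [98, —, 769, —, 21, 523, —, 637, 178, 580, 417]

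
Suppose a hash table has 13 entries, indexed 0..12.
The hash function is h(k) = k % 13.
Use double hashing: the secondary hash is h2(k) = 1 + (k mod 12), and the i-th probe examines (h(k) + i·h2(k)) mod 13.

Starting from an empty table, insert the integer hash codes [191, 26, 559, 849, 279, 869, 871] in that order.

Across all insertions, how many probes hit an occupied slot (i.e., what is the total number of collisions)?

191 hashes to 9; slot 9 is free → place at 9.
26 hashes to 0; slot 0 is free → place at 0.
559 hashes to 0, h2=8; 0 taken → place at 8.
849 hashes to 4; slot 4 is free → place at 4.
279 hashes to 6; slot 6 is free → place at 6.
869 hashes to 11; slot 11 is free → place at 11.
871 hashes to 0, h2=8; 0,8 taken → place at 3.
Table: [26, ., ., 871, 849, ., 279, ., 559, 191, ., 869, .]

3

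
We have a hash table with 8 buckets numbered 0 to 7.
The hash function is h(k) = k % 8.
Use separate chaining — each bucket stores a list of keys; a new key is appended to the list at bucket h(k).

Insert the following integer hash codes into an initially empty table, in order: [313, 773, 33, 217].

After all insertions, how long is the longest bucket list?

3

Insert 313: h=1, bucket 1 empty -> new chain.
Insert 773: h=5, bucket 5 empty -> new chain.
Insert 33: h=1, bucket 1 nonempty -> append to chain.
Insert 217: h=1, bucket 1 nonempty -> append to chain.
Final buckets:
0: -
1: 313 -> 33 -> 217
2: -
3: -
4: -
5: 773
6: -
7: -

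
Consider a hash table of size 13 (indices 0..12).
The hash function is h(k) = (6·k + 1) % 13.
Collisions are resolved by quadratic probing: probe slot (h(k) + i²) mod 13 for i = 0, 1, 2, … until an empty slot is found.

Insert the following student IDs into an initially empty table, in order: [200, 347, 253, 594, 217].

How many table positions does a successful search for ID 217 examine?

3

200 hashes to 5; slot 5 is free => place at 5.
347 hashes to 3; slot 3 is free => place at 3.
253 hashes to 11; slot 11 is free => place at 11.
594 hashes to 3; 3 taken => place at 4.
217 hashes to 3; 3,4 taken => place at 7.
Table: [∅, ∅, ∅, 347, 594, 200, ∅, 217, ∅, ∅, ∅, 253, ∅]
Lookup 217: h=3, probe 3,4,7 → found at 7.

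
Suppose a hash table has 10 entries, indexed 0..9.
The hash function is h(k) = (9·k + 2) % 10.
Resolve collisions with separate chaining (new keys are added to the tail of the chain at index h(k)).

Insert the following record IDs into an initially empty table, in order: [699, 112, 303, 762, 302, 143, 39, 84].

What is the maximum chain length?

3

699 → bucket 3
112 → bucket 0
303 → bucket 9
762 → bucket 0 (collision)
302 → bucket 0 (collision)
143 → bucket 9 (collision)
39 → bucket 3 (collision)
84 → bucket 8
Final buckets:
0: 112 -> 762 -> 302
1: —
2: —
3: 699 -> 39
4: —
5: —
6: —
7: —
8: 84
9: 303 -> 143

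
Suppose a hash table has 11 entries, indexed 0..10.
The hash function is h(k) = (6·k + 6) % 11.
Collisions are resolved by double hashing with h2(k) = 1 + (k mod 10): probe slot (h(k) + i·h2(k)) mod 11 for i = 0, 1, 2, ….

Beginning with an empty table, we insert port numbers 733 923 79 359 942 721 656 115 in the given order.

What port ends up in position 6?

656

733 hashes to 4; slot 4 is free -> place at 4.
923 hashes to 0; slot 0 is free -> place at 0.
79 hashes to 7; slot 7 is free -> place at 7.
359 hashes to 4, h2=10; 4 taken -> place at 3.
942 hashes to 4, h2=3; 4,7 taken -> place at 10.
721 hashes to 9; slot 9 is free -> place at 9.
656 hashes to 4, h2=7; 4,0,7,3,10 taken -> place at 6.
115 hashes to 3, h2=6; 3,9,4,10 taken -> place at 5.
Table: [923, _, _, 359, 733, 115, 656, 79, _, 721, 942]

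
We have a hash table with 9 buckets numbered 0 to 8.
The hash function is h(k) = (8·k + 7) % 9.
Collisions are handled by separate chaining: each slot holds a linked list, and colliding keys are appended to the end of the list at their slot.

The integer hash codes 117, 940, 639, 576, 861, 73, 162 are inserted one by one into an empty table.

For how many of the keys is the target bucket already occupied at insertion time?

3

Insert 117: h=7, bucket 7 empty → new chain.
Insert 940: h=3, bucket 3 empty → new chain.
Insert 639: h=7, bucket 7 nonempty → append to chain.
Insert 576: h=7, bucket 7 nonempty → append to chain.
Insert 861: h=1, bucket 1 empty → new chain.
Insert 73: h=6, bucket 6 empty → new chain.
Insert 162: h=7, bucket 7 nonempty → append to chain.
Final buckets:
0: ∅
1: 861
2: ∅
3: 940
4: ∅
5: ∅
6: 73
7: 117 -> 639 -> 576 -> 162
8: ∅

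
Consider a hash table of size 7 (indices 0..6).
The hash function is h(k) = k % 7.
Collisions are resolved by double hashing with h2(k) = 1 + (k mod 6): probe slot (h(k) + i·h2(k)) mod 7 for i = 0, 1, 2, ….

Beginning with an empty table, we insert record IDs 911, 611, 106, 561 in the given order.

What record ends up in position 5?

561

Insert 911: h=1, slot 1 empty -> index 1.
Insert 611: h=2, slot 2 empty -> index 2.
Insert 106: h=1, h2=5, slot 1 occupied -> index 6.
Insert 561: h=1, h2=4, slot 1 occupied -> index 5.
Table: [., 911, 611, ., ., 561, 106]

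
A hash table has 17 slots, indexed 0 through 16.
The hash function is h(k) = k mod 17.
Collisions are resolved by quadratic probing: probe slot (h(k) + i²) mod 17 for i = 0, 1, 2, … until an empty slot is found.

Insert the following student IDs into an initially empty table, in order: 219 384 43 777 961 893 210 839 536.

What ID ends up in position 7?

Insert 219: h=15, slot 15 empty → index 15.
Insert 384: h=10, slot 10 empty → index 10.
Insert 43: h=9, slot 9 empty → index 9.
Insert 777: h=12, slot 12 empty → index 12.
Insert 961: h=9, slots 9,10 occupied → index 13.
Insert 893: h=9, slots 9,10,13 occupied → index 1.
Insert 210: h=6, slot 6 empty → index 6.
Insert 839: h=6, slot 6 occupied → index 7.
Insert 536: h=9, slots 9,10,13,1 occupied → index 8.
Table: [., 893, ., ., ., ., 210, 839, 536, 43, 384, ., 777, 961, ., 219, .]

839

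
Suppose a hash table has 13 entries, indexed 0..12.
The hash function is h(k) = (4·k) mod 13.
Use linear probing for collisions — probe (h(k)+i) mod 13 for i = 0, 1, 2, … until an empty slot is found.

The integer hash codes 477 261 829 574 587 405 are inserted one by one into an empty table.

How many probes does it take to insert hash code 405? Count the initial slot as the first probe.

4

477 hashes to 10; slot 10 is free -> place at 10.
261 hashes to 4; slot 4 is free -> place at 4.
829 hashes to 1; slot 1 is free -> place at 1.
574 hashes to 8; slot 8 is free -> place at 8.
587 hashes to 8; 8 taken -> place at 9.
405 hashes to 8; 8,9,10 taken -> place at 11.
Table: [—, 829, —, —, 261, —, —, —, 574, 587, 477, 405, —]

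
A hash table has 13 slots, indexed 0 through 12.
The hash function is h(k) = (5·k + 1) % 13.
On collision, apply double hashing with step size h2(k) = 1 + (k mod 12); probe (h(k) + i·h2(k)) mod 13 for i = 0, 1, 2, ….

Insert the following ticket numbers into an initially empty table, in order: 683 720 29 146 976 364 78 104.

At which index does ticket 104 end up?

Insert 683: h=10, slot 10 empty => index 10.
Insert 720: h=0, slot 0 empty => index 0.
Insert 29: h=3, slot 3 empty => index 3.
Insert 146: h=3, h2=3, slot 3 occupied => index 6.
Insert 976: h=6, h2=5, slot 6 occupied => index 11.
Insert 364: h=1, slot 1 empty => index 1.
Insert 78: h=1, h2=7, slot 1 occupied => index 8.
Insert 104: h=1, h2=9, slots 1,10,6 occupied => index 2.
Table: [720, 364, 104, 29, —, —, 146, —, 78, —, 683, 976, —]

2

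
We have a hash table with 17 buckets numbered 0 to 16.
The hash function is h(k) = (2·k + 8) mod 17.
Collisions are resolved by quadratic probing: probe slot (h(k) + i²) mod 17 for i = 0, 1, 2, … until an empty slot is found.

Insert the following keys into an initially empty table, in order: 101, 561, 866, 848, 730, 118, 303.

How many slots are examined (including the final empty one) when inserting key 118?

4

Insert 101: h=6, slot 6 empty → index 6.
Insert 561: h=8, slot 8 empty → index 8.
Insert 866: h=6, slot 6 occupied → index 7.
Insert 848: h=4, slot 4 empty → index 4.
Insert 730: h=6, slots 6,7 occupied → index 10.
Insert 118: h=6, slots 6,7,10 occupied → index 15.
Insert 303: h=2, slot 2 empty → index 2.
Table: [∅, ∅, 303, ∅, 848, ∅, 101, 866, 561, ∅, 730, ∅, ∅, ∅, ∅, 118, ∅]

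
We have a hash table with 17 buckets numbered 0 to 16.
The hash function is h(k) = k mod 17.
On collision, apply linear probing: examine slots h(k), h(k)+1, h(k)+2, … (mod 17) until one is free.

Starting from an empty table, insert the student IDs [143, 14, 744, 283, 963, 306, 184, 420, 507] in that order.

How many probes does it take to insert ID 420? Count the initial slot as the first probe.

5

143 hashes to 7; slot 7 is free -> place at 7.
14 hashes to 14; slot 14 is free -> place at 14.
744 hashes to 13; slot 13 is free -> place at 13.
283 hashes to 11; slot 11 is free -> place at 11.
963 hashes to 11; 11 taken -> place at 12.
306 hashes to 0; slot 0 is free -> place at 0.
184 hashes to 14; 14 taken -> place at 15.
420 hashes to 12; 12,13,14,15 taken -> place at 16.
507 hashes to 14; 14,15,16,0 taken -> place at 1.
Table: [306, 507, ∅, ∅, ∅, ∅, ∅, 143, ∅, ∅, ∅, 283, 963, 744, 14, 184, 420]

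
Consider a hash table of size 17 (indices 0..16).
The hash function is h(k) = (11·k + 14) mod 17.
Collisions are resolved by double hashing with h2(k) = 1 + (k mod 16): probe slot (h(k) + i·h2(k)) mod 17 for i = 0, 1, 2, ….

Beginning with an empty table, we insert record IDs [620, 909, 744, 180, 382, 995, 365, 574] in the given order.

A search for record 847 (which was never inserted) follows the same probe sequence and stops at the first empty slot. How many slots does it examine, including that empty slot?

3

Insert 620: h=0, slot 0 empty => index 0.
Insert 909: h=0, h2=14, slot 0 occupied => index 14.
Insert 744: h=4, slot 4 empty => index 4.
Insert 180: h=5, slot 5 empty => index 5.
Insert 382: h=0, h2=15, slot 0 occupied => index 15.
Insert 995: h=11, slot 11 empty => index 11.
Insert 365: h=0, h2=14, slots 0,14,11 occupied => index 8.
Insert 574: h=4, h2=15, slot 4 occupied => index 2.
Table: [620, _, 574, _, 744, 180, _, _, 365, _, _, 995, _, _, 909, 382, _]
Lookup 847: h=15, h2=16, probe 15,14,13 → slot 13 empty, not found.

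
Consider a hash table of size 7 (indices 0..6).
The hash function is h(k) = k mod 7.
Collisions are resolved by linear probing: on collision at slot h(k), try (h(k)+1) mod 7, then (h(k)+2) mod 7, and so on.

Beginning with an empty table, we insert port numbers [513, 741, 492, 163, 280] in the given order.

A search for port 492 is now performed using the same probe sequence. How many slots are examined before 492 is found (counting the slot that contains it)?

2

Insert 513: h=2, slot 2 empty -> index 2.
Insert 741: h=6, slot 6 empty -> index 6.
Insert 492: h=2, slot 2 occupied -> index 3.
Insert 163: h=2, slots 2,3 occupied -> index 4.
Insert 280: h=0, slot 0 empty -> index 0.
Table: [280, _, 513, 492, 163, _, 741]
Lookup 492: h=2, probe 2,3 → found at 3.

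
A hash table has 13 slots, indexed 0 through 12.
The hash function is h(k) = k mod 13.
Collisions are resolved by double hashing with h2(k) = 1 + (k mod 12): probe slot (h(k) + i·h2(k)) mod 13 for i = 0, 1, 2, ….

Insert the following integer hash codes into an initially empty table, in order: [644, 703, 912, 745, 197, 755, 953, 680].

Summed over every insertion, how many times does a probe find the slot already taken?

5

644 hashes to 7; slot 7 is free => place at 7.
703 hashes to 1; slot 1 is free => place at 1.
912 hashes to 2; slot 2 is free => place at 2.
745 hashes to 4; slot 4 is free => place at 4.
197 hashes to 2, h2=6; 2 taken => place at 8.
755 hashes to 1, h2=12; 1 taken => place at 0.
953 hashes to 4, h2=6; 4 taken => place at 10.
680 hashes to 4, h2=9; 4,0 taken => place at 9.
Table: [755, 703, 912, -, 745, -, -, 644, 197, 680, 953, -, -]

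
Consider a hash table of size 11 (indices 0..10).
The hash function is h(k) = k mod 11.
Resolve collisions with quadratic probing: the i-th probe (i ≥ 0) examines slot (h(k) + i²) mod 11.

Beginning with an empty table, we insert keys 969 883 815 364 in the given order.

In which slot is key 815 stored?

2

969: h=1 -> slot 1
883: h=3 -> slot 3
815: h=1, probe 1,2 -> slot 2
364: h=1, probe 1,2,5 -> slot 5
Table: [., 969, 815, 883, ., 364, ., ., ., ., .]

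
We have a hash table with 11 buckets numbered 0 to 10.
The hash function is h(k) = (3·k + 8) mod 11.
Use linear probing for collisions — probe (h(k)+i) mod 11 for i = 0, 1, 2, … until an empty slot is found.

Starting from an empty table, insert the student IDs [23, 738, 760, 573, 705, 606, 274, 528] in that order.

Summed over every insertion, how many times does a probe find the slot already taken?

23 hashes to 0; slot 0 is free → place at 0.
738 hashes to 0; 0 taken → place at 1.
760 hashes to 0; 0,1 taken → place at 2.
573 hashes to 0; 0,1,2 taken → place at 3.
705 hashes to 0; 0,1,2,3 taken → place at 4.
606 hashes to 0; 0,1,2,3,4 taken → place at 5.
274 hashes to 5; 5 taken → place at 6.
528 hashes to 8; slot 8 is free → place at 8.
Table: [23, 738, 760, 573, 705, 606, 274, -, 528, -, -]

16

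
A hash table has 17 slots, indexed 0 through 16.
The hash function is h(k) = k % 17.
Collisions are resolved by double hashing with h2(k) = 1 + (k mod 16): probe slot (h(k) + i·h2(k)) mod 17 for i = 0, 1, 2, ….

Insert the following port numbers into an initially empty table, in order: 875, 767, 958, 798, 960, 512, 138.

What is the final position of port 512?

875 hashes to 8; slot 8 is free -> place at 8.
767 hashes to 2; slot 2 is free -> place at 2.
958 hashes to 6; slot 6 is free -> place at 6.
798 hashes to 16; slot 16 is free -> place at 16.
960 hashes to 8, h2=1; 8 taken -> place at 9.
512 hashes to 2, h2=1; 2 taken -> place at 3.
138 hashes to 2, h2=11; 2 taken -> place at 13.
Table: [., ., 767, 512, ., ., 958, ., 875, 960, ., ., ., 138, ., ., 798]

3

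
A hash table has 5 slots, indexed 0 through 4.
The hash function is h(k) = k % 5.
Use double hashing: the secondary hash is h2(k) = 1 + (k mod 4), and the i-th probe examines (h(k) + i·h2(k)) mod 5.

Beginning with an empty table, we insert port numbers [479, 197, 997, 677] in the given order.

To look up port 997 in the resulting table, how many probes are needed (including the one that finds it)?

3

479: h=4 → slot 4
197: h=2 → slot 2
997: h=2, h2=2, probe 2,4,1 → slot 1
677: h=2, h2=2, probe 2,4,1,3 → slot 3
Table: [—, 997, 197, 677, 479]
Lookup 997: h=2, h2=2, probe 2,4,1 → found at 1.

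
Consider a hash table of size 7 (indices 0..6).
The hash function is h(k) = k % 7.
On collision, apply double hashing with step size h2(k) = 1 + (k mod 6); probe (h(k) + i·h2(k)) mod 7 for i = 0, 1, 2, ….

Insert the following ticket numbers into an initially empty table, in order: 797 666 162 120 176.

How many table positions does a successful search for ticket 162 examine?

797: h=6 -> slot 6
666: h=1 -> slot 1
162: h=1, h2=1, probe 1,2 -> slot 2
120: h=1, h2=1, probe 1,2,3 -> slot 3
176: h=1, h2=3, probe 1,4 -> slot 4
Table: [∅, 666, 162, 120, 176, ∅, 797]
Lookup 162: h=1, h2=1, probe 1,2 → found at 2.

2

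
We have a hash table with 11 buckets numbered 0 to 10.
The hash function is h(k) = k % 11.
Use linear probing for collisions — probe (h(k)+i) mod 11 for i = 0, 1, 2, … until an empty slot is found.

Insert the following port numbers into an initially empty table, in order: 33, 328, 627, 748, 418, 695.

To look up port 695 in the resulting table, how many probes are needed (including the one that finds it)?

3

Insert 33: h=0, slot 0 empty -> index 0.
Insert 328: h=9, slot 9 empty -> index 9.
Insert 627: h=0, slot 0 occupied -> index 1.
Insert 748: h=0, slots 0,1 occupied -> index 2.
Insert 418: h=0, slots 0,1,2 occupied -> index 3.
Insert 695: h=2, slots 2,3 occupied -> index 4.
Table: [33, 627, 748, 418, 695, —, —, —, —, 328, —]
Lookup 695: h=2, probe 2,3,4 → found at 4.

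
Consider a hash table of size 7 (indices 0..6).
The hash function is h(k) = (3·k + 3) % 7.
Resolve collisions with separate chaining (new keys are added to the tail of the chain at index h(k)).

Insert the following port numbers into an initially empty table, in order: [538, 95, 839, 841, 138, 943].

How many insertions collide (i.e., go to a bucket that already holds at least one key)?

538 → bucket 0
95 → bucket 1
839 → bucket 0 (collision)
841 → bucket 6
138 → bucket 4
943 → bucket 4 (collision)
Final buckets:
0: 538 -> 839
1: 95
2: ∅
3: ∅
4: 138 -> 943
5: ∅
6: 841

2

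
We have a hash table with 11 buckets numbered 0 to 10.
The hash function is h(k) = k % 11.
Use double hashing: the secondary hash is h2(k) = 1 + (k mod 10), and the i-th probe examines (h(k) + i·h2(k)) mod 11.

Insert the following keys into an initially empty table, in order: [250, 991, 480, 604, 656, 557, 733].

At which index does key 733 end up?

Insert 250: h=8, slot 8 empty -> index 8.
Insert 991: h=1, slot 1 empty -> index 1.
Insert 480: h=7, slot 7 empty -> index 7.
Insert 604: h=10, slot 10 empty -> index 10.
Insert 656: h=7, h2=7, slot 7 occupied -> index 3.
Insert 557: h=7, h2=8, slot 7 occupied -> index 4.
Insert 733: h=7, h2=4, slot 7 occupied -> index 0.
Table: [733, 991, _, 656, 557, _, _, 480, 250, _, 604]

0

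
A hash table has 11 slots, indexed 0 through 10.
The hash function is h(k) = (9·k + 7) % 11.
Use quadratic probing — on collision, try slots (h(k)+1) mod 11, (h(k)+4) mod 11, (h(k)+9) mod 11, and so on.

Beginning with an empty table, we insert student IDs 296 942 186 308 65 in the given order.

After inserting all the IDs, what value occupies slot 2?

65

296 hashes to 9; slot 9 is free => place at 9.
942 hashes to 4; slot 4 is free => place at 4.
186 hashes to 9; 9 taken => place at 10.
308 hashes to 7; slot 7 is free => place at 7.
65 hashes to 9; 9,10 taken => place at 2.
Table: [—, —, 65, —, 942, —, —, 308, —, 296, 186]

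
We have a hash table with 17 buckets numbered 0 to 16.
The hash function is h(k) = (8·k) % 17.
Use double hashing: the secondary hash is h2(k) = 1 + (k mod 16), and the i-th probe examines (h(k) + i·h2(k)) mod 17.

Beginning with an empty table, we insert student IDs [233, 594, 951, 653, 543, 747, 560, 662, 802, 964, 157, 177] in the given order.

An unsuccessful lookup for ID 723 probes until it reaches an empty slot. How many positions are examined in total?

233 hashes to 11; slot 11 is free => place at 11.
594 hashes to 9; slot 9 is free => place at 9.
951 hashes to 9, h2=8; 9 taken => place at 0.
653 hashes to 5; slot 5 is free => place at 5.
543 hashes to 9, h2=16; 9 taken => place at 8.
747 hashes to 9, h2=12; 9 taken => place at 4.
560 hashes to 9, h2=1; 9 taken => place at 10.
662 hashes to 9, h2=7; 9 taken => place at 16.
802 hashes to 7; slot 7 is free => place at 7.
964 hashes to 11, h2=5; 11,16,4,9 taken => place at 14.
157 hashes to 15; slot 15 is free => place at 15.
177 hashes to 5, h2=2; 5,7,9,11 taken => place at 13.
Table: [951, —, —, —, 747, 653, —, 802, 543, 594, 560, 233, —, 177, 964, 157, 662]
Lookup 723: h=4, h2=4, probe 4,8,12 → slot 12 empty, not found.

3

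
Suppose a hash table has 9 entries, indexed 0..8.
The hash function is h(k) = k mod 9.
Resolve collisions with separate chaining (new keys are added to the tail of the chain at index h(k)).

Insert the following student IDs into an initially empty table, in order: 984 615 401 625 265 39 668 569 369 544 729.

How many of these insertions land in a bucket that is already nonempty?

Insert 984: h=3, bucket 3 empty → new chain.
Insert 615: h=3, bucket 3 nonempty → append to chain.
Insert 401: h=5, bucket 5 empty → new chain.
Insert 625: h=4, bucket 4 empty → new chain.
Insert 265: h=4, bucket 4 nonempty → append to chain.
Insert 39: h=3, bucket 3 nonempty → append to chain.
Insert 668: h=2, bucket 2 empty → new chain.
Insert 569: h=2, bucket 2 nonempty → append to chain.
Insert 369: h=0, bucket 0 empty → new chain.
Insert 544: h=4, bucket 4 nonempty → append to chain.
Insert 729: h=0, bucket 0 nonempty → append to chain.
Final buckets:
0: 369 -> 729
1: -
2: 668 -> 569
3: 984 -> 615 -> 39
4: 625 -> 265 -> 544
5: 401
6: -
7: -
8: -

6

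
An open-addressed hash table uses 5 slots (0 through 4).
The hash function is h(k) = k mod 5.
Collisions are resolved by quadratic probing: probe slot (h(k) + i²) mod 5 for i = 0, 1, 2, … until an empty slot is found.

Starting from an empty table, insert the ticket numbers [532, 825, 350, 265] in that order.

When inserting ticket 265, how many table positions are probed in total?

532: h=2 => slot 2
825: h=0 => slot 0
350: h=0, probe 0,1 => slot 1
265: h=0, probe 0,1,4 => slot 4
Table: [825, 350, 532, ., 265]

3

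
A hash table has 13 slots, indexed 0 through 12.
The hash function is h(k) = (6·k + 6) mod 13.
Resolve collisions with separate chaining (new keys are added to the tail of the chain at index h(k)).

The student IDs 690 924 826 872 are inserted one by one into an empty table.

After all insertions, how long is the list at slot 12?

Insert 690: h=12, bucket 12 empty -> new chain.
Insert 924: h=12, bucket 12 nonempty -> append to chain.
Insert 826: h=9, bucket 9 empty -> new chain.
Insert 872: h=12, bucket 12 nonempty -> append to chain.
Final buckets:
0: ∅
1: ∅
2: ∅
3: ∅
4: ∅
5: ∅
6: ∅
7: ∅
8: ∅
9: 826
10: ∅
11: ∅
12: 690 -> 924 -> 872

3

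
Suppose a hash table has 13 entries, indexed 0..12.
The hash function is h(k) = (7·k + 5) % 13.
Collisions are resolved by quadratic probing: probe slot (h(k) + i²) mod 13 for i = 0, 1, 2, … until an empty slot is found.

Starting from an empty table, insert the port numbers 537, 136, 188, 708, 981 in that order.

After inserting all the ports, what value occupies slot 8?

136

537: h=7 -> slot 7
136: h=8 -> slot 8
188: h=8, probe 8,9 -> slot 9
708: h=8, probe 8,9,12 -> slot 12
981: h=8, probe 8,9,12,4 -> slot 4
Table: [—, —, —, —, 981, —, —, 537, 136, 188, —, —, 708]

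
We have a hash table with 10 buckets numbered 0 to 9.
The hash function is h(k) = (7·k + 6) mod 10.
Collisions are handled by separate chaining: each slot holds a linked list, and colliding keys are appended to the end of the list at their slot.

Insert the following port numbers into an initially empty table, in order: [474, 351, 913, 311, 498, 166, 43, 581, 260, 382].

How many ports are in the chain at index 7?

Insert 474: h=4, bucket 4 empty -> new chain.
Insert 351: h=3, bucket 3 empty -> new chain.
Insert 913: h=7, bucket 7 empty -> new chain.
Insert 311: h=3, bucket 3 nonempty -> append to chain.
Insert 498: h=2, bucket 2 empty -> new chain.
Insert 166: h=8, bucket 8 empty -> new chain.
Insert 43: h=7, bucket 7 nonempty -> append to chain.
Insert 581: h=3, bucket 3 nonempty -> append to chain.
Insert 260: h=6, bucket 6 empty -> new chain.
Insert 382: h=0, bucket 0 empty -> new chain.
Final buckets:
0: 382
1: —
2: 498
3: 351 -> 311 -> 581
4: 474
5: —
6: 260
7: 913 -> 43
8: 166
9: —

2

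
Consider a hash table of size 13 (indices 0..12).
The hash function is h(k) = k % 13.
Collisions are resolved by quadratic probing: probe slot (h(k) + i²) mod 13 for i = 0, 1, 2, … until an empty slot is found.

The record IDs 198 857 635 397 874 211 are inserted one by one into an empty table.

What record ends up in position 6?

198: h=3 -> slot 3
857: h=12 -> slot 12
635: h=11 -> slot 11
397: h=7 -> slot 7
874: h=3, probe 3,4 -> slot 4
211: h=3, probe 3,4,7,12,6 -> slot 6
Table: [-, -, -, 198, 874, -, 211, 397, -, -, -, 635, 857]

211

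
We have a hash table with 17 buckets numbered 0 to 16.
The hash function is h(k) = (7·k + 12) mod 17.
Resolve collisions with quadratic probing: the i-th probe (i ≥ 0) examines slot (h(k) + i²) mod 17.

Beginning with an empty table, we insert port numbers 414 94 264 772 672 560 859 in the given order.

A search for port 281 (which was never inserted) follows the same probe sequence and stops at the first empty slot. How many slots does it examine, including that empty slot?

414: h=3 → slot 3
94: h=7 → slot 7
264: h=7, probe 7,8 → slot 8
772: h=10 → slot 10
672: h=7, probe 7,8,11 → slot 11
560: h=5 → slot 5
859: h=7, probe 7,8,11,16 → slot 16
Table: [—, —, —, 414, —, 560, —, 94, 264, —, 772, 672, —, —, —, —, 859]
Lookup 281: h=7, probe 7,8,11,16,6 → slot 6 empty, not found.

5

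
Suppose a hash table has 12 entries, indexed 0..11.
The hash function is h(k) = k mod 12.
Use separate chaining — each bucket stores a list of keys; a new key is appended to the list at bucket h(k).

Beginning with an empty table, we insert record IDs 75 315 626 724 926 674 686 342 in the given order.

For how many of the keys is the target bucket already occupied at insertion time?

Insert 75: h=3, bucket 3 empty → new chain.
Insert 315: h=3, bucket 3 nonempty → append to chain.
Insert 626: h=2, bucket 2 empty → new chain.
Insert 724: h=4, bucket 4 empty → new chain.
Insert 926: h=2, bucket 2 nonempty → append to chain.
Insert 674: h=2, bucket 2 nonempty → append to chain.
Insert 686: h=2, bucket 2 nonempty → append to chain.
Insert 342: h=6, bucket 6 empty → new chain.
Final buckets:
0: -
1: -
2: 626 -> 926 -> 674 -> 686
3: 75 -> 315
4: 724
5: -
6: 342
7: -
8: -
9: -
10: -
11: -

4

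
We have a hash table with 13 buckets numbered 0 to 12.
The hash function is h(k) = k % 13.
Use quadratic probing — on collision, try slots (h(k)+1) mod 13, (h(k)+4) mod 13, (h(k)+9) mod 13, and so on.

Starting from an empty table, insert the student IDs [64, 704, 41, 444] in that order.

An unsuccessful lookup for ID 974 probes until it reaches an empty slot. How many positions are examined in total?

2

64 hashes to 12; slot 12 is free → place at 12.
704 hashes to 2; slot 2 is free → place at 2.
41 hashes to 2; 2 taken → place at 3.
444 hashes to 2; 2,3 taken → place at 6.
Table: [-, -, 704, 41, -, -, 444, -, -, -, -, -, 64]
Lookup 974: h=12, probe 12,0 → slot 0 empty, not found.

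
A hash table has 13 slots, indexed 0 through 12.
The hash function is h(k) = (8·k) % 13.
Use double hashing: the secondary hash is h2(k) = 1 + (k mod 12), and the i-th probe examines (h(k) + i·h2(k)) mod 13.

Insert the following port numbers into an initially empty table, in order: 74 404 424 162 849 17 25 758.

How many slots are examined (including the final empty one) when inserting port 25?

4

74 hashes to 7; slot 7 is free → place at 7.
404 hashes to 8; slot 8 is free → place at 8.
424 hashes to 12; slot 12 is free → place at 12.
162 hashes to 9; slot 9 is free → place at 9.
849 hashes to 6; slot 6 is free → place at 6.
17 hashes to 6, h2=6; 6,12 taken → place at 5.
25 hashes to 5, h2=2; 5,7,9 taken → place at 11.
758 hashes to 6, h2=3; 6,9,12 taken → place at 2.
Table: [—, —, 758, —, —, 17, 849, 74, 404, 162, —, 25, 424]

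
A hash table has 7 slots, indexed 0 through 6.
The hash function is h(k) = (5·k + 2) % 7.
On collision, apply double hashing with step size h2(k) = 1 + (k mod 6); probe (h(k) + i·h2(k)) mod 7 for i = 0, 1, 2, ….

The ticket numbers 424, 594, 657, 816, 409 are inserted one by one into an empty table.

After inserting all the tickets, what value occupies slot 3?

409

424 hashes to 1; slot 1 is free => place at 1.
594 hashes to 4; slot 4 is free => place at 4.
657 hashes to 4, h2=4; 4,1 taken => place at 5.
816 hashes to 1, h2=1; 1 taken => place at 2.
409 hashes to 3; slot 3 is free => place at 3.
Table: [-, 424, 816, 409, 594, 657, -]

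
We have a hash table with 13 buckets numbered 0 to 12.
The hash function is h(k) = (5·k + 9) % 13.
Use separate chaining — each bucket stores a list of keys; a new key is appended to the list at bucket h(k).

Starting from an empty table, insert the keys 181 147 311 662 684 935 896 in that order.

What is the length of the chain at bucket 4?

Insert 181: h=4, bucket 4 empty -> new chain.
Insert 147: h=3, bucket 3 empty -> new chain.
Insert 311: h=4, bucket 4 nonempty -> append to chain.
Insert 662: h=4, bucket 4 nonempty -> append to chain.
Insert 684: h=10, bucket 10 empty -> new chain.
Insert 935: h=4, bucket 4 nonempty -> append to chain.
Insert 896: h=4, bucket 4 nonempty -> append to chain.
Final buckets:
0: _
1: _
2: _
3: 147
4: 181 -> 311 -> 662 -> 935 -> 896
5: _
6: _
7: _
8: _
9: _
10: 684
11: _
12: _

5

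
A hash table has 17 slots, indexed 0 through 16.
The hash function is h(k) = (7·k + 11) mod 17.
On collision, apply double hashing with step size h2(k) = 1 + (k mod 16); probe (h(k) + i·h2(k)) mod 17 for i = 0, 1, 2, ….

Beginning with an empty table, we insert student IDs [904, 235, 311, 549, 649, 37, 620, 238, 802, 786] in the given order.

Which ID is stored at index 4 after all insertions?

37

904: h=15 → slot 15
235: h=7 → slot 7
311: h=12 → slot 12
549: h=12, h2=6, probe 12,1 → slot 1
649: h=15, h2=10, probe 15,8 → slot 8
37: h=15, h2=6, probe 15,4 → slot 4
620: h=16 → slot 16
238: h=11 → slot 11
802: h=15, h2=3, probe 15,1,4,7,10 → slot 10
786: h=5 → slot 5
Table: [-, 549, -, -, 37, 786, -, 235, 649, -, 802, 238, 311, -, -, 904, 620]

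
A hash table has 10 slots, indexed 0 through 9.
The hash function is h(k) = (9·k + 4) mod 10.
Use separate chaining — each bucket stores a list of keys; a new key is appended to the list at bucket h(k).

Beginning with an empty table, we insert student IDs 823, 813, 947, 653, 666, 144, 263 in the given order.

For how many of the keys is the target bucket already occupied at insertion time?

3

823 -> bucket 1
813 -> bucket 1 (collision)
947 -> bucket 7
653 -> bucket 1 (collision)
666 -> bucket 8
144 -> bucket 0
263 -> bucket 1 (collision)
Final buckets:
0: 144
1: 823 -> 813 -> 653 -> 263
2: ∅
3: ∅
4: ∅
5: ∅
6: ∅
7: 947
8: 666
9: ∅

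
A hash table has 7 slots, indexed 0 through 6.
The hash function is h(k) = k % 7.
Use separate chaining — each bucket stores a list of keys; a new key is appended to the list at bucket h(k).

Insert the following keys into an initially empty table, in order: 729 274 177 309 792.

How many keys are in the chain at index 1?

4

729 -> bucket 1
274 -> bucket 1 (collision)
177 -> bucket 2
309 -> bucket 1 (collision)
792 -> bucket 1 (collision)
Final buckets:
0: -
1: 729 -> 274 -> 309 -> 792
2: 177
3: -
4: -
5: -
6: -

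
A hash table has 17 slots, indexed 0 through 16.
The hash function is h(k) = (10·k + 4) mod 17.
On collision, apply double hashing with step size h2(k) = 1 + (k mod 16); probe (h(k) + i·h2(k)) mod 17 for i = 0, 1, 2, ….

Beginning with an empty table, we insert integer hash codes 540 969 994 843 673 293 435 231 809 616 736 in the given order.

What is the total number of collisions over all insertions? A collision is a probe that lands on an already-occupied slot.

10

540 hashes to 15; slot 15 is free -> place at 15.
969 hashes to 4; slot 4 is free -> place at 4.
994 hashes to 16; slot 16 is free -> place at 16.
843 hashes to 2; slot 2 is free -> place at 2.
673 hashes to 2, h2=2; 2,4 taken -> place at 6.
293 hashes to 10; slot 10 is free -> place at 10.
435 hashes to 2, h2=4; 2,6,10 taken -> place at 14.
231 hashes to 2, h2=8; 2,10 taken -> place at 1.
809 hashes to 2, h2=10; 2 taken -> place at 12.
616 hashes to 10, h2=9; 10,2 taken -> place at 11.
736 hashes to 3; slot 3 is free -> place at 3.
Table: [., 231, 843, 736, 969, ., 673, ., ., ., 293, 616, 809, ., 435, 540, 994]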